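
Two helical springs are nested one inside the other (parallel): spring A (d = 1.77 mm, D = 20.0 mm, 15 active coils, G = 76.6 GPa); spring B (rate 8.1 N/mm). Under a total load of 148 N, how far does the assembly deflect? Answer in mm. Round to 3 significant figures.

16.7 mm

k_A = Gd⁴/(8D³N_a) = (76.6×10³)(1.77⁴)/(8·20.0³·15) = 0.78316 N/mm
Parallel: k_eq = 0.78316 + 8.1 = 8.8832 N/mm
δ = F/k_eq = 148/8.8832 = 16.661 mm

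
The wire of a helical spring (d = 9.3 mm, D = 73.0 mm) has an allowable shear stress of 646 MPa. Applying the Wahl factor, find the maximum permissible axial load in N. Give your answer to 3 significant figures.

2350 N

C = D/d = 73.0/9.3 = 7.8495
K_W = (4C−1)/(4C−4) + 0.615/C = 30.398/27.398 + 0.0783 = 1.1878
τ_max = K·8FD/(πd³) → F_max = τ_allow·πd³/(8DK)
F_max = 646·π·9.3³/(8·73.0·1.1878) = 1.6324e+06/693.7 = 2353.2 N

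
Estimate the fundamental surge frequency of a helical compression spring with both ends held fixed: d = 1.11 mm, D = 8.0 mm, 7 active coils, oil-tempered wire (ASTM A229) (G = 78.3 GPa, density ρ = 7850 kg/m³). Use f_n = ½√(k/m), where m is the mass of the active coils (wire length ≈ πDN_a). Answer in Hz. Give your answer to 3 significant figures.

k = Gd⁴/(8D³N_a) = (78.3×10³)(1.11⁴)/(8·8.0³·7) = 4.1457 N/mm = 4145.7 N/m
Wire length L = πDN_a = π·8.0·7 = 175.93 mm
m = ρ·(πd²/4)·L = 7850 × 0.96769×10⁻⁶ m² × 0.17593 m = 0.0013364 kg
f_n = ½√(k/m) = 0.5·√(4145.7/0.0013364) = 0.5·√(3.1021e+06) = 880.64 Hz

881 Hz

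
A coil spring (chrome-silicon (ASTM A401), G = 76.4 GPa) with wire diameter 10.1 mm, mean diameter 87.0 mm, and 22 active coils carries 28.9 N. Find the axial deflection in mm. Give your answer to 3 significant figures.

4.21 mm

k = Gd⁴/(8D³N_a) = (76.4×10³)(10.1⁴)/(8·87.0³·22) = 6.8598 N/mm
δ = F/k = 28.9 / 6.8598 = 4.213 mm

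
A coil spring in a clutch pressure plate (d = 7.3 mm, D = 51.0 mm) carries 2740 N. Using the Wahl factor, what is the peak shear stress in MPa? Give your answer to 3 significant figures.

Spring index C = D/d = 51.0/7.3 = 6.9863
K_W = (4C−1)/(4C−4) + 0.615/C = 26.945/23.945 + 0.0880 = 1.2133
τ₀ = 8FD/(πd³) = 8·2740·51.0/(π·7.3³) = 1.11792e+06/1222.1 = 914.73 MPa
τ_max = K·τ₀ = 1.2133 × 914.73 = 1109.9 MPa

1110 MPa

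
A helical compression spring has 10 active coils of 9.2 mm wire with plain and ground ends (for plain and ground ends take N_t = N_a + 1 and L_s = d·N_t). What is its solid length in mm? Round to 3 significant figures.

plain and ground ends: N_t = N_a + 1 = 10 + 1 = 11
L_s = d·N_t = 9.2 × 11 = 101.2 mm

101 mm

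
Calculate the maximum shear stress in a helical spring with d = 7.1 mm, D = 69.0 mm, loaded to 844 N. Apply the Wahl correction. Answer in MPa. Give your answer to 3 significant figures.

Spring index C = D/d = 69.0/7.1 = 9.7183
K_W = (4C−1)/(4C−4) + 0.615/C = 37.873/34.873 + 0.0633 = 1.1493
τ₀ = 8FD/(πd³) = 8·844·69.0/(π·7.1³) = 465888/1124.4 = 414.34 MPa
τ_max = K·τ₀ = 1.1493 × 414.34 = 476.2 MPa

476 MPa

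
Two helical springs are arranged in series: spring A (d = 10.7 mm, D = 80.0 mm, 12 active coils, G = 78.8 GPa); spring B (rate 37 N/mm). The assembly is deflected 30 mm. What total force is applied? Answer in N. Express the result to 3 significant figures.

k_A = Gd⁴/(8D³N_a) = (78.8×10³)(10.7⁴)/(8·80.0³·12) = 21.015 N/mm
Series: 1/k_eq = 1/21.015 + 1/37 = 0.074613; k_eq = 13.402 N/mm
F = k_eq·δ = 13.402·30 = 402.07 N

402 N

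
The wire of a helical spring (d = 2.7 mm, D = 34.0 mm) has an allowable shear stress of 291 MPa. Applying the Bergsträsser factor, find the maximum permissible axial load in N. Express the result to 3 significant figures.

59.8 N

C = D/d = 34.0/2.7 = 12.5926
K_B = (4C+2)/(4C−3) = 52.370/47.370 = 1.1056
τ_max = K·8FD/(πd³) → F_max = τ_allow·πd³/(8DK)
F_max = 291·π·2.7³/(8·34.0·1.1056) = 17994/300.71 = 59.839 N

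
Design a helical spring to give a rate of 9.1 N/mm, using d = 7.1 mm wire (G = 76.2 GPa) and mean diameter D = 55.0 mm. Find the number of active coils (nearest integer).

N_a = Gd⁴/(8D³k) = (76.2×10³ × 7.1⁴)/(8 × 55.0³ × 9.1)
    = 1.93637e+08 / 1.21121e+07 = 15.99 → 16 coils

16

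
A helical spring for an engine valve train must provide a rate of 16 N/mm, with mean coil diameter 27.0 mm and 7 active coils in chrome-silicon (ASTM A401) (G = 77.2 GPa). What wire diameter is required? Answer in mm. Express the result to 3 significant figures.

3.89 mm

d = (8D³N_a·k / G)^(1/4) = (8·27.0³·7·16 / (77.2×10³))^0.25
  = (228.45)^0.25 = 3.8877 mm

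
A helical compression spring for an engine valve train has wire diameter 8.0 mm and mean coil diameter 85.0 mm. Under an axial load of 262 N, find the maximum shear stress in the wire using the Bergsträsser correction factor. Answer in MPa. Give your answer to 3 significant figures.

125 MPa

Spring index C = D/d = 85.0/8.0 = 10.6250
K_B = (4C+2)/(4C−3) = 44.500/39.500 = 1.1266
τ₀ = 8FD/(πd³) = 8·262·85.0/(π·8.0³) = 178160/1608.5 = 110.76 MPa
τ_max = K·τ₀ = 1.1266 × 110.76 = 124.78 MPa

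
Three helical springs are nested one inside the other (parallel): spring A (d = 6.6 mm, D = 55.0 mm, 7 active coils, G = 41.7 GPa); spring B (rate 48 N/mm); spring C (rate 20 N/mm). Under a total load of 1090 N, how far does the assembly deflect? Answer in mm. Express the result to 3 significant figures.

14.2 mm

k_A = Gd⁴/(8D³N_a) = (41.7×10³)(6.6⁴)/(8·55.0³·7) = 8.4925 N/mm
Parallel: k_eq = 8.4925 + 48 + 20 = 76.493 N/mm
δ = F/k_eq = 1090/76.493 = 14.25 mm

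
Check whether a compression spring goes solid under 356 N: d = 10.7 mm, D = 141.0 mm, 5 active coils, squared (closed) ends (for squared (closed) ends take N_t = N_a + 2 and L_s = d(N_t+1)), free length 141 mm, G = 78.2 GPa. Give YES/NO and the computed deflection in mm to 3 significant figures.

k = Gd⁴/(8D³N_a) = (78.2×10³)(10.7⁴)/(8·141.0³·5) = 9.1416 N/mm
N_t = 7; L_s = 10.7·8 = 85.6 mm; δ_solid = L₀ − L_s = 141 − 85.6 = 55.4 mm
δ = F/k = 356/9.1416 = 38.943 mm
δ < δ_solid → spring does not go solid

NO, δ = 38.9 mm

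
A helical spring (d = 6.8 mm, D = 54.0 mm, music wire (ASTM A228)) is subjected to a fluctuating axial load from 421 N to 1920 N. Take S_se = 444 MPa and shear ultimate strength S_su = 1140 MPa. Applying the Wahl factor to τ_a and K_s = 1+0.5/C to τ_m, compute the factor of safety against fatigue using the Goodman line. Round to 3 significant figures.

C = D/d = 54.0/6.8 = 7.9412; K_W = (4C−1)/(4C−4)+0.615/C = 1.1855; K_s = 1+0.5/C = 1.0630
F_a = (F_max−F_min)/2 = 749.5 N; F_m = (F_max+F_min)/2 = 1170.5 N
τ_a = K_W·8F_aD/(πd³) = 1.1855 × 327.78 = 388.58 MPa
τ_m = K_s·8F_mD/(πd³) = 1.0630 × 511.89 = 544.12 MPa
Goodman: 1/n_f = τ_a/S_se + τ_m/S_su = 388.58/444 + 544.12/1140 = 0.87518 + 0.47730 = 1.3525
n_f = 1/1.3525 = 0.7394

0.739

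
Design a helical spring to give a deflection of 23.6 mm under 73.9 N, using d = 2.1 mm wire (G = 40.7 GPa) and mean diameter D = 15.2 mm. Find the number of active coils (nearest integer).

9

Required rate k = F/δ = 73.9/23.6 = 3.1314 N/mm
N_a = Gd⁴/(8D³k) = (40.7×10³ × 2.1⁴)/(8 × 15.2³ × 3.1314)
    = 791538 / 87973.8 = 8.997 → 9 coils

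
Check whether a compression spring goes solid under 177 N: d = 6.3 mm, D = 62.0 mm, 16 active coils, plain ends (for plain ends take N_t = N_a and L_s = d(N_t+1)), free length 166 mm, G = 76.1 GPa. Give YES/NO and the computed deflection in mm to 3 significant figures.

k = Gd⁴/(8D³N_a) = (76.1×10³)(6.3⁴)/(8·62.0³·16) = 3.9297 N/mm
N_t = 16; L_s = 6.3·17 = 107.1 mm; δ_solid = L₀ − L_s = 166 − 107.1 = 58.9 mm
δ = F/k = 177/3.9297 = 45.041 mm
δ < δ_solid → spring does not go solid

NO, δ = 45.0 mm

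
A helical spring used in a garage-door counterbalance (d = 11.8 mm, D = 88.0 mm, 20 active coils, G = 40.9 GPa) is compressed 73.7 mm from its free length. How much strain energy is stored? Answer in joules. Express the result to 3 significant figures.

k = Gd⁴/(8D³N_a) = (40.9×10³)(11.8⁴)/(8·88.0³·20) = 7.2725 N/mm
U = ½kδ² = 0.5 × 7.2725 × 73.7² = 19751 N·mm = 19.751 J

19.8 J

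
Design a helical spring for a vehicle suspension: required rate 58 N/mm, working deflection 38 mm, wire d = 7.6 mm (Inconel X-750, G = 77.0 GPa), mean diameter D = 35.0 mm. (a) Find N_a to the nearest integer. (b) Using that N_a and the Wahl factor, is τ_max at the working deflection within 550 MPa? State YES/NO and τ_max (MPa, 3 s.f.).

(a) 13 coils; (b) NO, τ_max = 596 MPa

N_a = Gd⁴/(8D³k) = (77.0×10³)(7.6⁴)/(8·35.0³·58) = 12.91 → N_a = 13
Actual rate k = Gd⁴/(8D³·13) = 57.611 N/mm
Working load F = kδ = 57.611·38 = 2189.2 N
C = 35.0/7.6 = 4.6053; K_W = (4C−1)/(4C−4)+0.615/C = 1.3416
τ_max = K_W·8FD/(πd³) = 1.3416·444.49 = 596.31 MPa
τ_max > 550 MPa → exceeds allowable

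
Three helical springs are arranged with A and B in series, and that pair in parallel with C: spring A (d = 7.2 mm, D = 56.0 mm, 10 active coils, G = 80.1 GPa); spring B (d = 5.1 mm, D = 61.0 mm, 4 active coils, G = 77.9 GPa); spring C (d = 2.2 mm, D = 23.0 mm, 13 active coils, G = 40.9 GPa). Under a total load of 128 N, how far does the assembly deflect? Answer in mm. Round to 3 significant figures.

22.5 mm

k_A = Gd⁴/(8D³N_a) = (80.1×10³)(7.2⁴)/(8·56.0³·10) = 15.322 N/mm
k_B = Gd⁴/(8D³N_a) = (77.9×10³)(5.1⁴)/(8·61.0³·4) = 7.2557 N/mm
k_C = Gd⁴/(8D³N_a) = (40.9×10³)(2.2⁴)/(8·23.0³·13) = 0.75718 N/mm
Springs A,B series: k_AB = 1/(1/15.322+1/7.2557) = 4.9239 N/mm; parallel with C: k_eq = 4.9239+0.75718 = 5.6811 N/mm
δ = F/k_eq = 128/5.6811 = 22.531 mm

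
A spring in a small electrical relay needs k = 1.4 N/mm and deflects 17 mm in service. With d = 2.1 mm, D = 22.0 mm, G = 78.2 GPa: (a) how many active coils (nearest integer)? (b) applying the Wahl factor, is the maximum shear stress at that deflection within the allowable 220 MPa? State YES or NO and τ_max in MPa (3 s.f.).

N_a = Gd⁴/(8D³k) = (78.2×10³)(2.1⁴)/(8·22.0³·1.4) = 12.75 → N_a = 13
Actual rate k = Gd⁴/(8D³·13) = 1.3734 N/mm
Working load F = kδ = 1.3734·17 = 23.347 N
C = 22.0/2.1 = 10.4762; K_W = (4C−1)/(4C−4)+0.615/C = 1.1379
τ_max = K_W·8FD/(πd³) = 1.1379·141.23 = 160.7 MPa
τ_max ≤ 220 MPa → acceptable

(a) 13 coils; (b) YES, τ_max = 161 MPa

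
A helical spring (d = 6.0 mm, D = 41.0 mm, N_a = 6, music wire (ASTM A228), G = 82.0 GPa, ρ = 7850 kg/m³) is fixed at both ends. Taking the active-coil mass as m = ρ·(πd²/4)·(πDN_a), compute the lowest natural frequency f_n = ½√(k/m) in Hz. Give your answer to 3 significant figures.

k = Gd⁴/(8D³N_a) = (82.0×10³)(6.0⁴)/(8·41.0³·6) = 32.124 N/mm = 32124 N/m
Wire length L = πDN_a = π·41.0·6 = 772.83 mm
m = ρ·(πd²/4)·L = 7850 × 28.274×10⁻⁶ m² × 0.77283 m = 0.17153 kg
f_n = ½√(k/m) = 0.5·√(32124/0.17153) = 0.5·√(1.8727e+05) = 216.38 Hz

216 Hz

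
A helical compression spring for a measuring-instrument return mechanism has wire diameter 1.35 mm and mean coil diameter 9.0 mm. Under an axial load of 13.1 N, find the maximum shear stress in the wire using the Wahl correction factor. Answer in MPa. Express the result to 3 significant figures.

Spring index C = D/d = 9.0/1.35 = 6.6667
K_W = (4C−1)/(4C−4) + 0.615/C = 25.667/22.667 + 0.0923 = 1.2246
τ₀ = 8FD/(πd³) = 8·13.1·9.0/(π·1.35³) = 943.2/7.7295 = 122.03 MPa
τ_max = K·τ₀ = 1.2246 × 122.03 = 149.43 MPa

149 MPa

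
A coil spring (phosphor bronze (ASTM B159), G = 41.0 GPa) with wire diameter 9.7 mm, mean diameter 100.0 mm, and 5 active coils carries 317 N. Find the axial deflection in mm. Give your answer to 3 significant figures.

34.9 mm

k = Gd⁴/(8D³N_a) = (41.0×10³)(9.7⁴)/(8·100.0³·5) = 9.0743 N/mm
δ = F/k = 317 / 9.0743 = 34.934 mm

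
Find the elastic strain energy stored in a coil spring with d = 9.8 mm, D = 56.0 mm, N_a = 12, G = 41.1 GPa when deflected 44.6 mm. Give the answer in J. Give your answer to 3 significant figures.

22.4 J

k = Gd⁴/(8D³N_a) = (41.1×10³)(9.8⁴)/(8·56.0³·12) = 22.486 N/mm
U = ½kδ² = 0.5 × 22.486 × 44.6² = 22364 N·mm = 22.364 J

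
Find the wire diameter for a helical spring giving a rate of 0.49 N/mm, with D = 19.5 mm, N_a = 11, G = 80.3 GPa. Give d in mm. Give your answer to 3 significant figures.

d = (8D³N_a·k / G)^(1/4) = (8·19.5³·11·0.49 / (80.3×10³))^0.25
  = (3.9817)^0.25 = 1.4126 mm

1.41 mm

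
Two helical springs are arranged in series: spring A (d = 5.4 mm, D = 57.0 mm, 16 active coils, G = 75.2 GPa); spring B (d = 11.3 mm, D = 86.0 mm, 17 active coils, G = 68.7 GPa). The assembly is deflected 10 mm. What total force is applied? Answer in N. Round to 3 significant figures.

k_A = Gd⁴/(8D³N_a) = (75.2×10³)(5.4⁴)/(8·57.0³·16) = 2.6975 N/mm
k_B = Gd⁴/(8D³N_a) = (68.7×10³)(11.3⁴)/(8·86.0³·17) = 12.949 N/mm
Series: 1/k_eq = 1/2.6975 + 1/12.949 = 0.44794; k_eq = 2.2324 N/mm
F = k_eq·δ = 2.2324·10 = 22.324 N

22.3 N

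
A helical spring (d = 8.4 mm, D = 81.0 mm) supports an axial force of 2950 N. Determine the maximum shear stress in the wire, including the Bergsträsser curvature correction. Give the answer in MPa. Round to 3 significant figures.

1170 MPa

Spring index C = D/d = 81.0/8.4 = 9.6429
K_B = (4C+2)/(4C−3) = 40.571/35.571 = 1.1406
τ₀ = 8FD/(πd³) = 8·2950·81.0/(π·8.4³) = 1.9116e+06/1862 = 1026.6 MPa
τ_max = K·τ₀ = 1.1406 × 1026.6 = 1170.9 MPa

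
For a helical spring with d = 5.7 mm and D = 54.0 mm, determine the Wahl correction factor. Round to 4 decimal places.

C = D/d = 54.0/5.7 = 9.4737
K_W = (4C−1)/(4C−4) + 0.615/C = 36.895/33.895 + 0.0649 = 1.1534

1.1534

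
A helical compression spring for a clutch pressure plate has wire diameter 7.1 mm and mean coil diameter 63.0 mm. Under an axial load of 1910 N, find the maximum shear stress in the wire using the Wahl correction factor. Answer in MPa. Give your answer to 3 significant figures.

Spring index C = D/d = 63.0/7.1 = 8.8732
K_W = (4C−1)/(4C−4) + 0.615/C = 34.493/31.493 + 0.0693 = 1.1646
τ₀ = 8FD/(πd³) = 8·1910·63.0/(π·7.1³) = 962640/1124.4 = 856.13 MPa
τ_max = K·τ₀ = 1.1646 × 856.13 = 997.02 MPa

997 MPa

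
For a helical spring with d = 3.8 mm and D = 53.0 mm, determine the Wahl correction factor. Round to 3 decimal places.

1.102

C = D/d = 53.0/3.8 = 13.9474
K_W = (4C−1)/(4C−4) + 0.615/C = 54.789/51.789 + 0.0441 = 1.1020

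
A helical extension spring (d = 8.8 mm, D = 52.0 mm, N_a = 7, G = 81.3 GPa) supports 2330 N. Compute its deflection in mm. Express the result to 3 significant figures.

k = Gd⁴/(8D³N_a) = (81.3×10³)(8.8⁴)/(8·52.0³·7) = 61.919 N/mm
δ = F/k = 2330 / 61.919 = 37.63 mm

37.6 mm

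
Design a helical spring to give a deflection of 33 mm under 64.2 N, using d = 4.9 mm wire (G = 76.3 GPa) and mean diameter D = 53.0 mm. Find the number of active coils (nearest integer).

Required rate k = F/δ = 64.2/33 = 1.9455 N/mm
N_a = Gd⁴/(8D³k) = (76.3×10³ × 4.9⁴)/(8 × 53.0³ × 1.9455)
    = 4.39854e+07 / 2.31707e+06 = 18.98 → 19 coils

19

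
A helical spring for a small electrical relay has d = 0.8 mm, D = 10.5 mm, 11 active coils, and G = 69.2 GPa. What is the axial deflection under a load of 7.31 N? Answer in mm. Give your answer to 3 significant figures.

k = Gd⁴/(8D³N_a) = (69.2×10³)(0.8⁴)/(8·10.5³·11) = 0.27824 N/mm
δ = F/k = 7.31 / 0.27824 = 26.273 mm

26.3 mm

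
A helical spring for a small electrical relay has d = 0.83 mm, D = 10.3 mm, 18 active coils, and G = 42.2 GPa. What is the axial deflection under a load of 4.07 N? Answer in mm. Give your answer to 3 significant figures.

k = Gd⁴/(8D³N_a) = (42.2×10³)(0.83⁴)/(8·10.3³·18) = 0.12728 N/mm
δ = F/k = 4.07 / 0.12728 = 31.977 mm

32.0 mm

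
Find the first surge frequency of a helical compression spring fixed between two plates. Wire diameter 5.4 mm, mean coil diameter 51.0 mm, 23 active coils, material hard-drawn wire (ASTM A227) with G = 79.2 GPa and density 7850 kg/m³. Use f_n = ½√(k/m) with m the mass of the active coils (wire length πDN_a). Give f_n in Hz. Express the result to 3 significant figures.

k = Gd⁴/(8D³N_a) = (79.2×10³)(5.4⁴)/(8·51.0³·23) = 2.7591 N/mm = 2759.1 N/m
Wire length L = πDN_a = π·51.0·23 = 3685.1 mm
m = ρ·(πd²/4)·L = 7850 × 22.902×10⁻⁶ m² × 3.6851 m = 0.66251 kg
f_n = ½√(k/m) = 0.5·√(2759.1/0.66251) = 0.5·√(4164.6) = 32.267 Hz

32.3 Hz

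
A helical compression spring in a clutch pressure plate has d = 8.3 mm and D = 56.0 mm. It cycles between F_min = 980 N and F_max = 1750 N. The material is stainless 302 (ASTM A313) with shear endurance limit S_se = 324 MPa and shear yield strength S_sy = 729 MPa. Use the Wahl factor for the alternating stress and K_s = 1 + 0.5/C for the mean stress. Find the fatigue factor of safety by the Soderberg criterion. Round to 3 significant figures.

1.16

C = D/d = 56.0/8.3 = 6.7470; K_W = (4C−1)/(4C−4)+0.615/C = 1.2217; K_s = 1+0.5/C = 1.0741
F_a = (F_max−F_min)/2 = 385 N; F_m = (F_max+F_min)/2 = 1365 N
τ_a = K_W·8F_aD/(πd³) = 1.2217 × 96.018 = 117.3 MPa
τ_m = K_s·8F_mD/(πd³) = 1.0741 × 340.43 = 365.66 MPa
Soderberg: 1/n_f = τ_a/S_se + τ_m/S_sy = 117.3/324 + 365.66/729 = 0.36204 + 0.50159 = 0.86363
n_f = 1/0.86363 = 1.158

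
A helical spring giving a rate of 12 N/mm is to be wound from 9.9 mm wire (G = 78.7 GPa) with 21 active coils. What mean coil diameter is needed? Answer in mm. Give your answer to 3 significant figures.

D = (Gd⁴/(8N_a·k))^(1/3) = (78.7×10³·9.9⁴/(8·21·12))^(1/3)
  = (374995)^(1/3) = 72.1121 mm

72.1 mm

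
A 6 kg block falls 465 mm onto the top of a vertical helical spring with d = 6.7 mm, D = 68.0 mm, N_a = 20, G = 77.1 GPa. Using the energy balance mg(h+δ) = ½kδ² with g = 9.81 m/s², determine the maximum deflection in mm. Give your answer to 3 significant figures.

154 mm

k = Gd⁴/(8D³N_a) = (77.1×10³)(6.7⁴)/(8·68.0³·20) = 3.0882 N/mm
W = mg = 6 × 9.81 = 58.86 N
½kδ² − Wδ − Wh = 0 → δ = (W + √(W² + 2kWh))/k
δ = (58.86 + √(3464.5 + 169048))/3.0882 = (58.86 + 415.35)/3.0882 = 153.55 mm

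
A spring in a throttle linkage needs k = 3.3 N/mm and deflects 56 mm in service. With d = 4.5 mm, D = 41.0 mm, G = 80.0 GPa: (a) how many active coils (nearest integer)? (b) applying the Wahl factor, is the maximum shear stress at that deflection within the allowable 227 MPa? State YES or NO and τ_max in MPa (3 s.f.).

(a) 18 coils; (b) NO, τ_max = 246 MPa

N_a = Gd⁴/(8D³k) = (80.0×10³)(4.5⁴)/(8·41.0³·3.3) = 18.03 → N_a = 18
Actual rate k = Gd⁴/(8D³·18) = 3.3054 N/mm
Working load F = kδ = 3.3054·56 = 185.1 N
C = 41.0/4.5 = 9.1111; K_W = (4C−1)/(4C−4)+0.615/C = 1.1600
τ_max = K_W·8FD/(πd³) = 1.1600·212.08 = 246.01 MPa
τ_max > 227 MPa → exceeds allowable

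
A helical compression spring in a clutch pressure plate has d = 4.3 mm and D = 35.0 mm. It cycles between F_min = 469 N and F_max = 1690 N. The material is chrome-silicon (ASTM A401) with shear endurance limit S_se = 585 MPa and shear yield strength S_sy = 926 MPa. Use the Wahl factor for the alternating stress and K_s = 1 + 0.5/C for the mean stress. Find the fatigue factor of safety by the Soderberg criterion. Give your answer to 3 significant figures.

0.361

C = D/d = 35.0/4.3 = 8.1395; K_W = (4C−1)/(4C−4)+0.615/C = 1.1806; K_s = 1+0.5/C = 1.0614
F_a = (F_max−F_min)/2 = 610.5 N; F_m = (F_max+F_min)/2 = 1079.5 N
τ_a = K_W·8F_aD/(πd³) = 1.1806 × 684.37 = 807.97 MPa
τ_m = K_s·8F_mD/(πd³) = 1.0614 × 1210.1 = 1284.4 MPa
Soderberg: 1/n_f = τ_a/S_se + τ_m/S_sy = 807.97/585 + 1284.4/926 = 1.38114 + 1.38709 = 2.7682
n_f = 1/2.7682 = 0.3612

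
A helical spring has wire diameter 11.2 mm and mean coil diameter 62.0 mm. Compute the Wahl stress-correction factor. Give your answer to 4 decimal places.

C = D/d = 62.0/11.2 = 5.5357
K_W = (4C−1)/(4C−4) + 0.615/C = 21.143/18.143 + 0.1111 = 1.2765

1.2765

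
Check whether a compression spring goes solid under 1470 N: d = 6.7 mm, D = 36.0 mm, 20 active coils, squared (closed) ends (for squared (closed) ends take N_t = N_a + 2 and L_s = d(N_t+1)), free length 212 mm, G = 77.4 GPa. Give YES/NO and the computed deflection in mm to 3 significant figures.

k = Gd⁴/(8D³N_a) = (77.4×10³)(6.7⁴)/(8·36.0³·20) = 20.894 N/mm
N_t = 22; L_s = 6.7·23 = 154.1 mm; δ_solid = L₀ − L_s = 212 − 154.1 = 57.9 mm
δ = F/k = 1470/20.894 = 70.357 mm
δ ≥ δ_solid → spring goes solid

YES, δ = 70.4 mm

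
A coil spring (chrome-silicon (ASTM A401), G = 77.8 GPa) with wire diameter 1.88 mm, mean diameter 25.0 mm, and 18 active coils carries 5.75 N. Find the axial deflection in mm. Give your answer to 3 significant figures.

k = Gd⁴/(8D³N_a) = (77.8×10³)(1.88⁴)/(8·25.0³·18) = 0.43195 N/mm
δ = F/k = 5.75 / 0.43195 = 13.312 mm

13.3 mm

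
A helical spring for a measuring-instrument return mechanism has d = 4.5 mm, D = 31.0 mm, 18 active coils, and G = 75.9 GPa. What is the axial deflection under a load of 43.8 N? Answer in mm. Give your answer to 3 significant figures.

k = Gd⁴/(8D³N_a) = (75.9×10³)(4.5⁴)/(8·31.0³·18) = 7.2551 N/mm
δ = F/k = 43.8 / 7.2551 = 6.0371 mm

6.04 mm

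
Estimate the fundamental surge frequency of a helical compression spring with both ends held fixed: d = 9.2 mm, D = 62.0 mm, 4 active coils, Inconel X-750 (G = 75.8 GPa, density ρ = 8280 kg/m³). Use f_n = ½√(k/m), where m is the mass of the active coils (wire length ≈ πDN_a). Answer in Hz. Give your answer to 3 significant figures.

k = Gd⁴/(8D³N_a) = (75.8×10³)(9.2⁴)/(8·62.0³·4) = 71.203 N/mm = 71203 N/m
Wire length L = πDN_a = π·62.0·4 = 779.11 mm
m = ρ·(πd²/4)·L = 8280 × 66.476×10⁻⁶ m² × 0.77911 m = 0.42884 kg
f_n = ½√(k/m) = 0.5·√(71203/0.42884) = 0.5·√(1.6603e+05) = 203.74 Hz

204 Hz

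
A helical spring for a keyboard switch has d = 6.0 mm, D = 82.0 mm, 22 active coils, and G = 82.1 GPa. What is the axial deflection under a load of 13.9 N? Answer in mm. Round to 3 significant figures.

12.7 mm

k = Gd⁴/(8D³N_a) = (82.1×10³)(6.0⁴)/(8·82.0³·22) = 1.0965 N/mm
δ = F/k = 13.9 / 1.0965 = 12.677 mm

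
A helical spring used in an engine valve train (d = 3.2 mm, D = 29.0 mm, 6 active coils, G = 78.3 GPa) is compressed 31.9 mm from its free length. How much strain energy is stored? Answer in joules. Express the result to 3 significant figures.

3.57 J

k = Gd⁴/(8D³N_a) = (78.3×10³)(3.2⁴)/(8·29.0³·6) = 7.0134 N/mm
U = ½kδ² = 0.5 × 7.0134 × 31.9² = 3568.4 N·mm = 3.5684 J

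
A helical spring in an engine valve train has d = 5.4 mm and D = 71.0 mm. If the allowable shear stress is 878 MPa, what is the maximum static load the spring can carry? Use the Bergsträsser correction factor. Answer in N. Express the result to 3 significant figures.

695 N

C = D/d = 71.0/5.4 = 13.1481
K_B = (4C+2)/(4C−3) = 54.593/49.593 = 1.1008
τ_max = K·8FD/(πd³) → F_max = τ_allow·πd³/(8DK)
F_max = 878·π·5.4³/(8·71.0·1.1008) = 4.3434e+05/625.27 = 694.64 N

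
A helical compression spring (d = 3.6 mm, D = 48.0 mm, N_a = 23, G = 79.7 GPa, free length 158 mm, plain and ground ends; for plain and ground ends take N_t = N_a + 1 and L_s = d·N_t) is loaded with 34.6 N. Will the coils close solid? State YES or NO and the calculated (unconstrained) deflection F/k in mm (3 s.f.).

k = Gd⁴/(8D³N_a) = (79.7×10³)(3.6⁴)/(8·48.0³·23) = 0.65785 N/mm
N_t = 24; L_s = 3.6·24 = 86.4 mm; δ_solid = L₀ − L_s = 158 − 86.4 = 71.6 mm
δ = F/k = 34.6/0.65785 = 52.596 mm
δ < δ_solid → spring does not go solid

NO, δ = 52.6 mm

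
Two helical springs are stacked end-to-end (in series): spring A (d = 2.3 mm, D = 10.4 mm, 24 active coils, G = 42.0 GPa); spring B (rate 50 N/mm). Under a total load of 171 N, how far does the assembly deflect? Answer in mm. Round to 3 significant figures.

34.8 mm

k_A = Gd⁴/(8D³N_a) = (42.0×10³)(2.3⁴)/(8·10.4³·24) = 5.442 N/mm
Series: 1/k_eq = 1/5.442 + 1/50 = 0.20376; k_eq = 4.9078 N/mm
δ = F/k_eq = 171/4.9078 = 34.842 mm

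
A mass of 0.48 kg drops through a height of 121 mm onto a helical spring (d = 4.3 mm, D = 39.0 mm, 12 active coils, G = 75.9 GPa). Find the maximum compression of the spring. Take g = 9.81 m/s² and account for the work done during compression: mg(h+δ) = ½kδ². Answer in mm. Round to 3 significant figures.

k = Gd⁴/(8D³N_a) = (75.9×10³)(4.3⁴)/(8·39.0³·12) = 4.5567 N/mm
W = mg = 0.48 × 9.81 = 4.7088 N
½kδ² − Wδ − Wh = 0 → δ = (W + √(W² + 2kWh))/k
δ = (4.7088 + √(22.173 + 5192.5))/4.5567 = (4.7088 + 72.213)/4.5567 = 16.881 mm

16.9 mm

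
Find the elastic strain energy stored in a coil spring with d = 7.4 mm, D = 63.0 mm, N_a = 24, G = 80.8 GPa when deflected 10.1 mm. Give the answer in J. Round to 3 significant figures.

0.257 J

k = Gd⁴/(8D³N_a) = (80.8×10³)(7.4⁴)/(8·63.0³·24) = 5.0468 N/mm
U = ½kδ² = 0.5 × 5.0468 × 10.1² = 257.41 N·mm = 0.25741 J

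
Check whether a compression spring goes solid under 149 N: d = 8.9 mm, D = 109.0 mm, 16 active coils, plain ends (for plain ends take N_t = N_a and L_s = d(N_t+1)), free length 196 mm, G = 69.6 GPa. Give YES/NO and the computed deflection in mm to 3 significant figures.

YES, δ = 56.6 mm

k = Gd⁴/(8D³N_a) = (69.6×10³)(8.9⁴)/(8·109.0³·16) = 2.6344 N/mm
N_t = 16; L_s = 8.9·17 = 151.3 mm; δ_solid = L₀ − L_s = 196 − 151.3 = 44.7 mm
δ = F/k = 149/2.6344 = 56.56 mm
δ ≥ δ_solid → spring goes solid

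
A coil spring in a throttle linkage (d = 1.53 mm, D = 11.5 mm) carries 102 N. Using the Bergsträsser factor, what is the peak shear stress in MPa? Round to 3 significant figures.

988 MPa

Spring index C = D/d = 11.5/1.53 = 7.5163
K_B = (4C+2)/(4C−3) = 32.065/27.065 = 1.1847
τ₀ = 8FD/(πd³) = 8·102·11.5/(π·1.53³) = 9384/11.252 = 834 MPa
τ_max = K·τ₀ = 1.1847 × 834 = 988.07 MPa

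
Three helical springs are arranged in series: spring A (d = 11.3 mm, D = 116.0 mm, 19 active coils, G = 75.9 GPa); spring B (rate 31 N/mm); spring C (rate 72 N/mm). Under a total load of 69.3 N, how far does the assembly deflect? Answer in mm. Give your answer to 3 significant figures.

k_A = Gd⁴/(8D³N_a) = (75.9×10³)(11.3⁴)/(8·116.0³·19) = 5.216 N/mm
Series: 1/k_eq = 1/5.216 + 1/31 + 1/72 = 0.23786; k_eq = 4.2041 N/mm
δ = F/k_eq = 69.3/4.2041 = 16.484 mm

16.5 mm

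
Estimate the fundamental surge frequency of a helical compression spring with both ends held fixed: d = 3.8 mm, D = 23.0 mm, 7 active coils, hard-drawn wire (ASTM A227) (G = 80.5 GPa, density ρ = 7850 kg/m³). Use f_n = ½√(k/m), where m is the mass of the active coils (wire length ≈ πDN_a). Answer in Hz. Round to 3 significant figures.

k = Gd⁴/(8D³N_a) = (80.5×10³)(3.8⁴)/(8·23.0³·7) = 24.635 N/mm = 24635 N/m
Wire length L = πDN_a = π·23.0·7 = 505.8 mm
m = ρ·(πd²/4)·L = 7850 × 11.341×10⁻⁶ m² × 0.5058 m = 0.04503 kg
f_n = ½√(k/m) = 0.5·√(24635/0.04503) = 0.5·√(5.4709e+05) = 369.83 Hz

370 Hz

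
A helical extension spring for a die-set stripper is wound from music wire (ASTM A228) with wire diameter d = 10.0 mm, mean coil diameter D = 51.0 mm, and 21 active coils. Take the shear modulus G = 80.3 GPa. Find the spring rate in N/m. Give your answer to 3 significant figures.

k = Gd⁴/(8D³N_a) = (80.3×10³ × 10.0⁴) / (8 × 51.0³ × 21)
  = 8.03e+08 / 2.22854e+07 = 36.033 N/mm = 36033 N/m

36000 N/m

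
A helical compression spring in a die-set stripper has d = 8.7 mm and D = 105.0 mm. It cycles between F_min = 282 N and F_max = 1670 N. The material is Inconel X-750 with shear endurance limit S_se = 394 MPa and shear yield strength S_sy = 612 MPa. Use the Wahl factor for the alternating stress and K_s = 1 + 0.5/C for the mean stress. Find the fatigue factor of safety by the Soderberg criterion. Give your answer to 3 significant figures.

C = D/d = 105.0/8.7 = 12.0690; K_W = (4C−1)/(4C−4)+0.615/C = 1.1187; K_s = 1+0.5/C = 1.0414
F_a = (F_max−F_min)/2 = 694 N; F_m = (F_max+F_min)/2 = 976 N
τ_a = K_W·8F_aD/(πd³) = 1.1187 × 281.79 = 315.25 MPa
τ_m = K_s·8F_mD/(πd³) = 1.0414 × 396.3 = 412.72 MPa
Soderberg: 1/n_f = τ_a/S_se + τ_m/S_sy = 315.25/394 + 412.72/612 = 0.80012 + 0.67437 = 1.4745
n_f = 1/1.4745 = 0.6782

0.678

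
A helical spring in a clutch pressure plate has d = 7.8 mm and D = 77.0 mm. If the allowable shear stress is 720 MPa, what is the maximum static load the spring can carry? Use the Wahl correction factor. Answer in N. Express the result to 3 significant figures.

1520 N

C = D/d = 77.0/7.8 = 9.8718
K_W = (4C−1)/(4C−4) + 0.615/C = 38.487/35.487 + 0.0623 = 1.1468
τ_max = K·8FD/(πd³) → F_max = τ_allow·πd³/(8DK)
F_max = 720·π·7.8³/(8·77.0·1.1468) = 1.0734e+06/706.45 = 1519.4 N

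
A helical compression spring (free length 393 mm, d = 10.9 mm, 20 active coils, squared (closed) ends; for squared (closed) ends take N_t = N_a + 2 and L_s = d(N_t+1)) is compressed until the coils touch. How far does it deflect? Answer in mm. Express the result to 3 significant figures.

142 mm

N_t = 22; L_s = 10.9·23 = 250.7 mm
δ_solid = L₀ − L_s = 393 − 250.7 = 142.3 mm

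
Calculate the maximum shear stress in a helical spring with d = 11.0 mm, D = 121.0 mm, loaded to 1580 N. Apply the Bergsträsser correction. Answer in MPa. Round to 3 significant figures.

410 MPa

Spring index C = D/d = 121.0/11.0 = 11.0000
K_B = (4C+2)/(4C−3) = 46.000/41.000 = 1.1220
τ₀ = 8FD/(πd³) = 8·1580·121.0/(π·11.0³) = 1.52944e+06/4181.5 = 365.77 MPa
τ_max = K·τ₀ = 1.1220 × 365.77 = 410.37 MPa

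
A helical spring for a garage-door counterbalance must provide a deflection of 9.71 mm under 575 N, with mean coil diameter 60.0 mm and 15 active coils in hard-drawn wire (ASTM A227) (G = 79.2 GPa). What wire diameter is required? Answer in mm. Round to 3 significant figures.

11.8 mm

Required rate k = F/δ = 575/9.71 = 59.217 N/mm
d = (8D³N_a·k / G)^(1/4) = (8·60.0³·15·59.217 / (79.2×10³))^0.25
  = (19380)^0.25 = 11.7988 mm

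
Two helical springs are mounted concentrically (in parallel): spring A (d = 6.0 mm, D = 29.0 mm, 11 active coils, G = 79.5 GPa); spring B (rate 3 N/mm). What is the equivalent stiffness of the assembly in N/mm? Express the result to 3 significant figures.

k_A = Gd⁴/(8D³N_a) = (79.5×10³)(6.0⁴)/(8·29.0³·11) = 48.006 N/mm
Parallel: k_eq = 48.006 + 3 = 51.006 N/mm

51.0 N/mm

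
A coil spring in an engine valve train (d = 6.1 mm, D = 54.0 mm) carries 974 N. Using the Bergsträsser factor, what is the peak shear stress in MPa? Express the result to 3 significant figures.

681 MPa

Spring index C = D/d = 54.0/6.1 = 8.8525
K_B = (4C+2)/(4C−3) = 37.410/32.410 = 1.1543
τ₀ = 8FD/(πd³) = 8·974·54.0/(π·6.1³) = 420768/713.08 = 590.07 MPa
τ_max = K·τ₀ = 1.1543 × 590.07 = 681.1 MPa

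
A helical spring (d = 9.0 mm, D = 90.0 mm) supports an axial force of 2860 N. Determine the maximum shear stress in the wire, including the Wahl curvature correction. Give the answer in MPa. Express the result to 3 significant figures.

Spring index C = D/d = 90.0/9.0 = 10.0000
K_W = (4C−1)/(4C−4) + 0.615/C = 39.000/36.000 + 0.0615 = 1.1448
τ₀ = 8FD/(πd³) = 8·2860·90.0/(π·9.0³) = 2.0592e+06/2290.2 = 899.13 MPa
τ_max = K·τ₀ = 1.1448 × 899.13 = 1029.4 MPa

1030 MPa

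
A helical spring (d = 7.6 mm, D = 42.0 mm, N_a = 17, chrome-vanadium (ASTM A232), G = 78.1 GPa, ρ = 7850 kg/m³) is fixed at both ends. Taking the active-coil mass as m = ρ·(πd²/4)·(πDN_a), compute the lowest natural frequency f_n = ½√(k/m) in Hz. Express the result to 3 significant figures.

90.0 Hz

k = Gd⁴/(8D³N_a) = (78.1×10³)(7.6⁴)/(8·42.0³·17) = 25.859 N/mm = 25859 N/m
Wire length L = πDN_a = π·42.0·17 = 2243.1 mm
m = ρ·(πd²/4)·L = 7850 × 45.365×10⁻⁶ m² × 2.2431 m = 0.79879 kg
f_n = ½√(k/m) = 0.5·√(25859/0.79879) = 0.5·√(32373) = 89.963 Hz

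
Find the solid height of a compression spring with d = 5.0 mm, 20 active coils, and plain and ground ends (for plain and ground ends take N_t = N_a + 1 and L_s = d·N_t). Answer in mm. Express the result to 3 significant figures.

plain and ground ends: N_t = N_a + 1 = 20 + 1 = 21
L_s = d·N_t = 5.0 × 21 = 105 mm

105 mm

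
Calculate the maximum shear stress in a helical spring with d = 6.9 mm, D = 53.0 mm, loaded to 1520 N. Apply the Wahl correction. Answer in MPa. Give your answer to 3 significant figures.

Spring index C = D/d = 53.0/6.9 = 7.6812
K_W = (4C−1)/(4C−4) + 0.615/C = 29.725/26.725 + 0.0801 = 1.1923
τ₀ = 8FD/(πd³) = 8·1520·53.0/(π·6.9³) = 644480/1032 = 624.47 MPa
τ_max = K·τ₀ = 1.1923 × 624.47 = 744.57 MPa

745 MPa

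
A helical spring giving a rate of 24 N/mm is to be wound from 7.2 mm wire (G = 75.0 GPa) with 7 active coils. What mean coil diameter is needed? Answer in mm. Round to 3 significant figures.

D = (Gd⁴/(8N_a·k))^(1/3) = (75.0×10³·7.2⁴/(8·7·24))^(1/3)
  = (149966)^(1/3) = 53.1289 mm

53.1 mm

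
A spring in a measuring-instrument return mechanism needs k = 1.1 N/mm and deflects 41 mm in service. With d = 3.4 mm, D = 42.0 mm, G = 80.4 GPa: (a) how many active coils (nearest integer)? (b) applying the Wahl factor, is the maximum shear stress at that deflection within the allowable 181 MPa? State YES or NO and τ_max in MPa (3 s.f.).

(a) 16 coils; (b) YES, τ_max = 141 MPa

N_a = Gd⁴/(8D³k) = (80.4×10³)(3.4⁴)/(8·42.0³·1.1) = 16.48 → N_a = 16
Actual rate k = Gd⁴/(8D³·16) = 1.133 N/mm
Working load F = kδ = 1.133·41 = 46.451 N
C = 42.0/3.4 = 12.3529; K_W = (4C−1)/(4C−4)+0.615/C = 1.1158
τ_max = K_W·8FD/(πd³) = 1.1158·126.4 = 141.04 MPa
τ_max ≤ 181 MPa → acceptable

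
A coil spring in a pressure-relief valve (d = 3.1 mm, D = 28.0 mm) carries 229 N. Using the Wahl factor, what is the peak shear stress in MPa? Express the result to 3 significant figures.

Spring index C = D/d = 28.0/3.1 = 9.0323
K_W = (4C−1)/(4C−4) + 0.615/C = 35.129/32.129 + 0.0681 = 1.1615
τ₀ = 8FD/(πd³) = 8·229·28.0/(π·3.1³) = 51296/93.591 = 548.09 MPa
τ_max = K·τ₀ = 1.1615 × 548.09 = 636.58 MPa

637 MPa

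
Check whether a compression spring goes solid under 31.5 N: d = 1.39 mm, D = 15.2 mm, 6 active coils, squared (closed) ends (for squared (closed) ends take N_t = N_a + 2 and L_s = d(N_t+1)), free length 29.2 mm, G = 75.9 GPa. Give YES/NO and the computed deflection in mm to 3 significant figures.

YES, δ = 18.7 mm

k = Gd⁴/(8D³N_a) = (75.9×10³)(1.39⁴)/(8·15.2³·6) = 1.6809 N/mm
N_t = 8; L_s = 1.39·9 = 12.51 mm; δ_solid = L₀ − L_s = 29.2 − 12.51 = 16.69 mm
δ = F/k = 31.5/1.6809 = 18.741 mm
δ ≥ δ_solid → spring goes solid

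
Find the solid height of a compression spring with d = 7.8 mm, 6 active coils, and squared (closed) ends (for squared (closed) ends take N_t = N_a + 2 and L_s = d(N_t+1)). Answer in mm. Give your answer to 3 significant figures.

70.2 mm

squared (closed) ends: N_t = N_a + 2 = 6 + 2 = 8
L_s = d·(N_t+1) = 7.8 × 9 = 70.2 mm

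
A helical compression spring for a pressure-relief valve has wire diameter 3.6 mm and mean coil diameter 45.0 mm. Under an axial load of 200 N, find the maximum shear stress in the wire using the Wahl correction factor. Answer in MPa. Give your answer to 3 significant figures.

547 MPa

Spring index C = D/d = 45.0/3.6 = 12.5000
K_W = (4C−1)/(4C−4) + 0.615/C = 49.000/46.000 + 0.0492 = 1.1144
τ₀ = 8FD/(πd³) = 8·200·45.0/(π·3.6³) = 72000/146.57 = 491.22 MPa
τ_max = K·τ₀ = 1.1144 × 491.22 = 547.42 MPa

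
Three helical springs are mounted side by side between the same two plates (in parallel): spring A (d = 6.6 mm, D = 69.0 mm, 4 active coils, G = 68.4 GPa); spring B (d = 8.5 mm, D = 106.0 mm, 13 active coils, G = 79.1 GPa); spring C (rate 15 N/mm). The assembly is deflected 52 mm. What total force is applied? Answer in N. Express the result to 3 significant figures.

1600 N

k_A = Gd⁴/(8D³N_a) = (68.4×10³)(6.6⁴)/(8·69.0³·4) = 12.346 N/mm
k_B = Gd⁴/(8D³N_a) = (79.1×10³)(8.5⁴)/(8·106.0³·13) = 3.3335 N/mm
Parallel: k_eq = 12.346 + 3.3335 + 15 = 30.68 N/mm
F = k_eq·δ = 30.68·52 = 1595.3 N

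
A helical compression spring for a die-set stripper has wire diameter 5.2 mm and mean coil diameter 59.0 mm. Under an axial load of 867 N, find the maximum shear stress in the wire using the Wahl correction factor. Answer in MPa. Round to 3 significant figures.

Spring index C = D/d = 59.0/5.2 = 11.3462
K_W = (4C−1)/(4C−4) + 0.615/C = 44.385/41.385 + 0.0542 = 1.1267
τ₀ = 8FD/(πd³) = 8·867·59.0/(π·5.2³) = 409224/441.73 = 926.41 MPa
τ_max = K·τ₀ = 1.1267 × 926.41 = 1043.8 MPa

1040 MPa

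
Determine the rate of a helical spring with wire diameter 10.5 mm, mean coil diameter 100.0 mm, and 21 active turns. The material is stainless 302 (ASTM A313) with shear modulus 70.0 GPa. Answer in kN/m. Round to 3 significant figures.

k = Gd⁴/(8D³N_a) = (70.0×10³ × 10.5⁴) / (8 × 100.0³ × 21)
  = 8.50854e+08 / 1.68e+08 = 5.0646 N/mm

5.06 kN/m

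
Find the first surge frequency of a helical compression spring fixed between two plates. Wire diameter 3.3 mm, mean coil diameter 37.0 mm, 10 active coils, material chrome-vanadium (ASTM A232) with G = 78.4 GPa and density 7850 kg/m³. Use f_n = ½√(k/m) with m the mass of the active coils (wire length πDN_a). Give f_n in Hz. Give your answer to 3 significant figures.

85.7 Hz

k = Gd⁴/(8D³N_a) = (78.4×10³)(3.3⁴)/(8·37.0³·10) = 2.2944 N/mm = 2294.4 N/m
Wire length L = πDN_a = π·37.0·10 = 1162.4 mm
m = ρ·(πd²/4)·L = 7850 × 8.553×10⁻⁶ m² × 1.1624 m = 0.078044 kg
f_n = ½√(k/m) = 0.5·√(2294.4/0.078044) = 0.5·√(29399) = 85.731 Hz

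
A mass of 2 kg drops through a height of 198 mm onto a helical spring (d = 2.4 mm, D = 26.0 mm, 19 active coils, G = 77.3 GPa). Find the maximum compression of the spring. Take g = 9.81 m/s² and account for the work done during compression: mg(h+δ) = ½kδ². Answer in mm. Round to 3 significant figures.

113 mm

k = Gd⁴/(8D³N_a) = (77.3×10³)(2.4⁴)/(8·26.0³·19) = 0.95998 N/mm
W = mg = 2 × 9.81 = 19.62 N
½kδ² − Wδ − Wh = 0 → δ = (W + √(W² + 2kWh))/k
δ = (19.62 + √(384.94 + 7458.56))/0.95998 = (19.62 + 88.564)/0.95998 = 112.69 mm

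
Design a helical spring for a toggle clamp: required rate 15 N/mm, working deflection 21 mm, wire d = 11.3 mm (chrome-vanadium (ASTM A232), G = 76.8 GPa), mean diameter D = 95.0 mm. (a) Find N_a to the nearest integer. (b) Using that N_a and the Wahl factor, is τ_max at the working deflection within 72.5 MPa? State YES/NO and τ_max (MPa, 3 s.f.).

(a) 12 coils; (b) YES, τ_max = 62.9 MPa

N_a = Gd⁴/(8D³k) = (76.8×10³)(11.3⁴)/(8·95.0³·15) = 12.17 → N_a = 12
Actual rate k = Gd⁴/(8D³·12) = 15.214 N/mm
Working load F = kδ = 15.214·21 = 319.49 N
C = 95.0/11.3 = 8.4071; K_W = (4C−1)/(4C−4)+0.615/C = 1.1744
τ_max = K_W·8FD/(πd³) = 1.1744·53.565 = 62.907 MPa
τ_max ≤ 72.5 MPa → acceptable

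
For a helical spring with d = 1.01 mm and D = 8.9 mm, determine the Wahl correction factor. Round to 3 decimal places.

1.166

C = D/d = 8.9/1.01 = 8.8119
K_W = (4C−1)/(4C−4) + 0.615/C = 34.248/31.248 + 0.0698 = 1.1658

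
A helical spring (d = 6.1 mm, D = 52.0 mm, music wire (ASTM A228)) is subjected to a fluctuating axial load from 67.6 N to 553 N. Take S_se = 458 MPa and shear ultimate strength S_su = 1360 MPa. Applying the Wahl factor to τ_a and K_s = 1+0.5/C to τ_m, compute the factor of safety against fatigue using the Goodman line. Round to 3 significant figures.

1.99

C = D/d = 52.0/6.1 = 8.5246; K_W = (4C−1)/(4C−4)+0.615/C = 1.1718; K_s = 1+0.5/C = 1.0587
F_a = (F_max−F_min)/2 = 242.7 N; F_m = (F_max+F_min)/2 = 310.3 N
τ_a = K_W·8F_aD/(πd³) = 1.1718 × 141.59 = 165.91 MPa
τ_m = K_s·8F_mD/(πd³) = 1.0587 × 181.02 = 191.64 MPa
Goodman: 1/n_f = τ_a/S_se + τ_m/S_su = 165.91/458 + 191.64/1360 = 0.36226 + 0.14091 = 0.50317
n_f = 1/0.50317 = 1.987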